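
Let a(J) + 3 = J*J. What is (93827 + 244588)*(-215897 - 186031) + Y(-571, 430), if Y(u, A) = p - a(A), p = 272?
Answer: -136018648745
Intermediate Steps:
a(J) = -3 + J**2 (a(J) = -3 + J*J = -3 + J**2)
Y(u, A) = 275 - A**2 (Y(u, A) = 272 - (-3 + A**2) = 272 + (3 - A**2) = 275 - A**2)
(93827 + 244588)*(-215897 - 186031) + Y(-571, 430) = (93827 + 244588)*(-215897 - 186031) + (275 - 1*430**2) = 338415*(-401928) + (275 - 1*184900) = -136018464120 + (275 - 184900) = -136018464120 - 184625 = -136018648745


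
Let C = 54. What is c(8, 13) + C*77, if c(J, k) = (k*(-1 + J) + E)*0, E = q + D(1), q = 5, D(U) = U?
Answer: 4158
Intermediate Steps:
E = 6 (E = 5 + 1 = 6)
c(J, k) = 0 (c(J, k) = (k*(-1 + J) + 6)*0 = (6 + k*(-1 + J))*0 = 0)
c(8, 13) + C*77 = 0 + 54*77 = 0 + 4158 = 4158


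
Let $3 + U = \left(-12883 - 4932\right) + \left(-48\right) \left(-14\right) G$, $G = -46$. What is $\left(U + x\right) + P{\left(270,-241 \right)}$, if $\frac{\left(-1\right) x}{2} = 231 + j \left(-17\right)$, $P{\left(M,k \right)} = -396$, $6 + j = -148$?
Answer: $-54824$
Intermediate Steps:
$j = -154$ ($j = -6 - 148 = -154$)
$x = -5698$ ($x = - 2 \left(231 - -2618\right) = - 2 \left(231 + 2618\right) = \left(-2\right) 2849 = -5698$)
$U = -48730$ ($U = -3 + \left(\left(-12883 - 4932\right) + \left(-48\right) \left(-14\right) \left(-46\right)\right) = -3 + \left(\left(-12883 - 4932\right) + 672 \left(-46\right)\right) = -3 - 48727 = -48730$)
$\left(U + x\right) + P{\left(270,-241 \right)} = \left(-48730 - 5698\right) - 396 = -54428 - 396 = -54824$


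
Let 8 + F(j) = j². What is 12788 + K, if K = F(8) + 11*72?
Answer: 13636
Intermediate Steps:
F(j) = -8 + j²
K = 848 (K = (-8 + 8²) + 11*72 = (-8 + 64) + 792 = 56 + 792 = 848)
12788 + K = 12788 + 848 = 13636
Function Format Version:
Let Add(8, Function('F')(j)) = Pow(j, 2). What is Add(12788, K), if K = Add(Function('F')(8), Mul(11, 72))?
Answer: 13636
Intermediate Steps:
Function('F')(j) = Add(-8, Pow(j, 2))
K = 848 (K = Add(Add(-8, Pow(8, 2)), Mul(11, 72)) = Add(Add(-8, 64), 792) = Add(56, 792) = 848)
Add(12788, K) = Add(12788, 848) = 13636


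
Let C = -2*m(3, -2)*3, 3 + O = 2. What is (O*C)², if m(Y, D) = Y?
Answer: 324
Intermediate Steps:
O = -1 (O = -3 + 2 = -1)
C = -18 (C = -2*3*3 = -6*3 = -18)
(O*C)² = (-1*(-18))² = 18² = 324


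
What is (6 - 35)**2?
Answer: 841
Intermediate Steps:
(6 - 35)**2 = (-29)**2 = 841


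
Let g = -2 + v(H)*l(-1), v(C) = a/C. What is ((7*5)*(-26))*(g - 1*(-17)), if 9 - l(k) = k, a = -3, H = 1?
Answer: 13650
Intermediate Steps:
l(k) = 9 - k
v(C) = -3/C
g = -32 (g = -2 + (-3/1)*(9 - 1*(-1)) = -2 + (-3*1)*(9 + 1) = -2 - 3*10 = -2 - 30 = -32)
((7*5)*(-26))*(g - 1*(-17)) = ((7*5)*(-26))*(-32 - 1*(-17)) = (35*(-26))*(-32 + 17) = -910*(-15) = 13650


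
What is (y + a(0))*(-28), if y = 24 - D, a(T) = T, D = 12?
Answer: -336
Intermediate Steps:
y = 12 (y = 24 - 1*12 = 24 - 12 = 12)
(y + a(0))*(-28) = (12 + 0)*(-28) = 12*(-28) = -336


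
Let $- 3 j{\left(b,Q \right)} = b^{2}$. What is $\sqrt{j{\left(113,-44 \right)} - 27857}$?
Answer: $\frac{2 i \sqrt{72255}}{3} \approx 179.2 i$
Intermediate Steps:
$j{\left(b,Q \right)} = - \frac{b^{2}}{3}$
$\sqrt{j{\left(113,-44 \right)} - 27857} = \sqrt{- \frac{113^{2}}{3} - 27857} = \sqrt{\left(- \frac{1}{3}\right) 12769 - 27857} = \sqrt{- \frac{12769}{3} - 27857} = \sqrt{- \frac{96340}{3}} = \frac{2 i \sqrt{72255}}{3}$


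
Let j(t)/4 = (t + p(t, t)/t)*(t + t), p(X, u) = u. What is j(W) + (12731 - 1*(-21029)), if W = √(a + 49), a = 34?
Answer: 34424 + 8*√83 ≈ 34497.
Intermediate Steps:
W = √83 (W = √(34 + 49) = √83 ≈ 9.1104)
j(t) = 8*t*(1 + t) (j(t) = 4*((t + t/t)*(t + t)) = 4*((t + 1)*(2*t)) = 4*((1 + t)*(2*t)) = 4*(2*t*(1 + t)) = 8*t*(1 + t))
j(W) + (12731 - 1*(-21029)) = 8*√83*(1 + √83) + (12731 - 1*(-21029)) = 8*√83*(1 + √83) + (12731 + 21029) = 8*√83*(1 + √83) + 33760 = 33760 + 8*√83*(1 + √83)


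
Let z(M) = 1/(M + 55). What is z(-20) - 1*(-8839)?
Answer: 309366/35 ≈ 8839.0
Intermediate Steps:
z(M) = 1/(55 + M)
z(-20) - 1*(-8839) = 1/(55 - 20) - 1*(-8839) = 1/35 + 8839 = 309366/35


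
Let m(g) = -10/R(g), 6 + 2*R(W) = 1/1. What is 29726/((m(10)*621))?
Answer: 14863/1242 ≈ 11.967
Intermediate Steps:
R(W) = -5/2 (R(W) = -3 + (½)/1 = -3 + (½)*1 = -3 + ½ = -5/2)
m(g) = 4 (m(g) = -10/(-5/2) = -10*(-⅖) = 4)
29726/((m(10)*621)) = 29726/((4*621)) = 29726/2484 = 29726*(1/2484) = 14863/1242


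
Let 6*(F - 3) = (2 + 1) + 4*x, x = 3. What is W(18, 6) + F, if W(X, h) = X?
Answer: 47/2 ≈ 23.500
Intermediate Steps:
F = 11/2 (F = 3 + ((2 + 1) + 4*3)/6 = 3 + (3 + 12)/6 = 3 + (⅙)*15 = 3 + 5/2 = 11/2 ≈ 5.5000)
W(18, 6) + F = 18 + 11/2 = 47/2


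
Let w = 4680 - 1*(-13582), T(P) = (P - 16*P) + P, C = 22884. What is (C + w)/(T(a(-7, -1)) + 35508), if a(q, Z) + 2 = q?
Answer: 20573/17817 ≈ 1.1547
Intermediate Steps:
a(q, Z) = -2 + q
T(P) = -14*P (T(P) = -15*P + P = -14*P)
w = 18262 (w = 4680 + 13582 = 18262)
(C + w)/(T(a(-7, -1)) + 35508) = (22884 + 18262)/(-14*(-2 - 7) + 35508) = 41146/(-14*(-9) + 35508) = 41146/(126 + 35508) = 41146/35634 = 41146*(1/35634) = 20573/17817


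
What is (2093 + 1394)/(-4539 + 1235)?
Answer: -3487/3304 ≈ -1.0554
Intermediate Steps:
(2093 + 1394)/(-4539 + 1235) = 3487/(-3304) = 3487*(-1/3304) = -3487/3304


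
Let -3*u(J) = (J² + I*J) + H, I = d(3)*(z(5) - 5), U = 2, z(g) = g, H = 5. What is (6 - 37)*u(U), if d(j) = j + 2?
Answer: 93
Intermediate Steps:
d(j) = 2 + j
I = 0 (I = (2 + 3)*(5 - 5) = 5*0 = 0)
u(J) = -5/3 - J²/3 (u(J) = -((J² + 0*J) + 5)/3 = -((J² + 0) + 5)/3 = -(J² + 5)/3 = -(5 + J²)/3 = -5/3 - J²/3)
(6 - 37)*u(U) = (6 - 37)*(-5/3 - ⅓*2²) = -31*(-5/3 - ⅓*4) = -31*(-5/3 - 4/3) = -31*(-3) = 93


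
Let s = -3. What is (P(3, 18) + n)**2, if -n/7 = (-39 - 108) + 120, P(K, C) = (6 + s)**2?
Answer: 39204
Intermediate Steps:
P(K, C) = 9 (P(K, C) = (6 - 3)**2 = 3**2 = 9)
n = 189 (n = -7*((-39 - 108) + 120) = -7*(-147 + 120) = -7*(-27) = 189)
(P(3, 18) + n)**2 = (9 + 189)**2 = 198**2 = 39204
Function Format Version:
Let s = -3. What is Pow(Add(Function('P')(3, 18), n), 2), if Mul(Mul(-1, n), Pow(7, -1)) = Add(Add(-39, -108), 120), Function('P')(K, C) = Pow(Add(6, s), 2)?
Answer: 39204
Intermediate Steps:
Function('P')(K, C) = 9 (Function('P')(K, C) = Pow(Add(6, -3), 2) = Pow(3, 2) = 9)
n = 189 (n = Mul(-7, Add(Add(-39, -108), 120)) = Mul(-7, Add(-147, 120)) = Mul(-7, -27) = 189)
Pow(Add(Function('P')(3, 18), n), 2) = Pow(Add(9, 189), 2) = Pow(198, 2) = 39204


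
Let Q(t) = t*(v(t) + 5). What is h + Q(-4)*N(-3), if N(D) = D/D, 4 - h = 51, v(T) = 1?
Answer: -71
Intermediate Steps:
Q(t) = 6*t (Q(t) = t*(1 + 5) = t*6 = 6*t)
h = -47 (h = 4 - 1*51 = 4 - 51 = -47)
N(D) = 1
h + Q(-4)*N(-3) = -47 + (6*(-4))*1 = -47 - 24*1 = -47 - 24 = -71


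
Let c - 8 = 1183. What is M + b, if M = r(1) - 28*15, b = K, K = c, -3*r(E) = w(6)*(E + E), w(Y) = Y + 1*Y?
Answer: 763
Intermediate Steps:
w(Y) = 2*Y (w(Y) = Y + Y = 2*Y)
c = 1191 (c = 8 + 1183 = 1191)
r(E) = -8*E (r(E) = -2*6*(E + E)/3 = -4*2*E = -8*E)
K = 1191
b = 1191
M = -428 (M = -8*1 - 28*15 = -8 - 420 = -428)
M + b = -428 + 1191 = 763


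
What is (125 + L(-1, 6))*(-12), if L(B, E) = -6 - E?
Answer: -1356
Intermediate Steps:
(125 + L(-1, 6))*(-12) = (125 + (-6 - 1*6))*(-12) = (125 + (-6 - 6))*(-12) = (125 - 12)*(-12) = 113*(-12) = -1356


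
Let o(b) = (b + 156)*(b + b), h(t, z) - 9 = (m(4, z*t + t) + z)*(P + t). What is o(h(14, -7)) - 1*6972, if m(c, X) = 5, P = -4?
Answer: -10162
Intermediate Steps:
h(t, z) = 9 + (-4 + t)*(5 + z) (h(t, z) = 9 + (5 + z)*(-4 + t) = 9 + (-4 + t)*(5 + z))
o(b) = 2*b*(156 + b) (o(b) = (156 + b)*(2*b) = 2*b*(156 + b))
o(h(14, -7)) - 1*6972 = 2*(-11 - 4*(-7) + 5*14 + 14*(-7))*(156 + (-11 - 4*(-7) + 5*14 + 14*(-7))) - 1*6972 = 2*(-11 + 28 + 70 - 98)*(156 + (-11 + 28 + 70 - 98)) - 6972 = 2*(-11)*(156 - 11) - 6972 = 2*(-11)*145 - 6972 = -3190 - 6972 = -10162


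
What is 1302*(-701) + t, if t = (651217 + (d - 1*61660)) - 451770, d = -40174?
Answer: -815089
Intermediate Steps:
t = 97613 (t = (651217 + (-40174 - 1*61660)) - 451770 = (651217 + (-40174 - 61660)) - 451770 = (651217 - 101834) - 451770 = 549383 - 451770 = 97613)
1302*(-701) + t = 1302*(-701) + 97613 = -912702 + 97613 = -815089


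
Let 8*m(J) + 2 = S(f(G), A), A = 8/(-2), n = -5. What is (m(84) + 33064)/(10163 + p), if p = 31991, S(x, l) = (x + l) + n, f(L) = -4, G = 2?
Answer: 264497/337232 ≈ 0.78432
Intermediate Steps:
A = -4 (A = 8*(-½) = -4)
S(x, l) = -5 + l + x (S(x, l) = (x + l) - 5 = (l + x) - 5 = -5 + l + x)
m(J) = -15/8 (m(J) = -¼ + (-5 - 4 - 4)/8 = -¼ + (⅛)*(-13) = -¼ - 13/8 = -15/8)
(m(84) + 33064)/(10163 + p) = (-15/8 + 33064)/(10163 + 31991) = (264497/8)/42154 = (264497/8)*(1/42154) = 264497/337232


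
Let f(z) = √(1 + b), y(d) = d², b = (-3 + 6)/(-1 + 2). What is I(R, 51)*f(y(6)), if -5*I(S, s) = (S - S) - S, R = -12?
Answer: -24/5 ≈ -4.8000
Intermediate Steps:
b = 3 (b = 3/1 = 3*1 = 3)
I(S, s) = S/5 (I(S, s) = -((S - S) - S)/5 = -(0 - S)/5 = -(-1)*S/5 = S/5)
f(z) = 2 (f(z) = √(1 + 3) = √4 = 2)
I(R, 51)*f(y(6)) = ((⅕)*(-12))*2 = -12/5*2 = -24/5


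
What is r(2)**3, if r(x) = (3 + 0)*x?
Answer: 216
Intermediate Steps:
r(x) = 3*x
r(2)**3 = (3*2)**3 = 6**3 = 216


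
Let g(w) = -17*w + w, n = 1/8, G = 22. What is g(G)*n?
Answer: -44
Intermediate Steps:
n = 1/8 ≈ 0.12500
g(w) = -16*w
g(G)*n = -16*22*(1/8) = -352*1/8 = -44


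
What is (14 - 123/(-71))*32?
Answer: 35744/71 ≈ 503.44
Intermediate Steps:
(14 - 123/(-71))*32 = (14 - 123*(-1/71))*32 = (14 + 123/71)*32 = (1117/71)*32 = 35744/71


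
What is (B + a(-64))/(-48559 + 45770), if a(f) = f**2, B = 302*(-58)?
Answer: 13420/2789 ≈ 4.8118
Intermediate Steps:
B = -17516
(B + a(-64))/(-48559 + 45770) = (-17516 + (-64)**2)/(-48559 + 45770) = (-17516 + 4096)/(-2789) = -13420*(-1/2789) = 13420/2789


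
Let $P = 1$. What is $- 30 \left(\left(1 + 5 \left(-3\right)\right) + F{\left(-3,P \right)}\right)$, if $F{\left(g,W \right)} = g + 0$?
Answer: $510$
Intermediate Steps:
$F{\left(g,W \right)} = g$
$- 30 \left(\left(1 + 5 \left(-3\right)\right) + F{\left(-3,P \right)}\right) = - 30 \left(\left(1 + 5 \left(-3\right)\right) - 3\right) = - 30 \left(\left(1 - 15\right) - 3\right) = - 30 \left(-14 - 3\right) = \left(-30\right) \left(-17\right) = 510$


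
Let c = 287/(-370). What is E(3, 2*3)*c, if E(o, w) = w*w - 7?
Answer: -8323/370 ≈ -22.495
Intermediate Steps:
E(o, w) = -7 + w**2 (E(o, w) = w**2 - 7 = -7 + w**2)
c = -287/370 (c = 287*(-1/370) = -287/370 ≈ -0.77568)
E(3, 2*3)*c = (-7 + (2*3)**2)*(-287/370) = (-7 + 6**2)*(-287/370) = (-7 + 36)*(-287/370) = 29*(-287/370) = -8323/370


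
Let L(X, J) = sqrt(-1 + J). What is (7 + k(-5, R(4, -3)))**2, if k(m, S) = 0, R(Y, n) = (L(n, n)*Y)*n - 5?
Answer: 49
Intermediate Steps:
R(Y, n) = -5 + Y*n*sqrt(-1 + n) (R(Y, n) = (sqrt(-1 + n)*Y)*n - 5 = (Y*sqrt(-1 + n))*n - 5 = Y*n*sqrt(-1 + n) - 5 = -5 + Y*n*sqrt(-1 + n))
(7 + k(-5, R(4, -3)))**2 = (7 + 0)**2 = 7**2 = 49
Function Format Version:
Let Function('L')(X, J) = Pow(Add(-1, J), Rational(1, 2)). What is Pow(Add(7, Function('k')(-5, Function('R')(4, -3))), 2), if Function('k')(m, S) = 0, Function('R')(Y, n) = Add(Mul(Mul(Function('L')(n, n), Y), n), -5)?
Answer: 49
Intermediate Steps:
Function('R')(Y, n) = Add(-5, Mul(Y, n, Pow(Add(-1, n), Rational(1, 2)))) (Function('R')(Y, n) = Add(Mul(Mul(Pow(Add(-1, n), Rational(1, 2)), Y), n), -5) = Add(Mul(Mul(Y, Pow(Add(-1, n), Rational(1, 2))), n), -5) = Add(Mul(Y, n, Pow(Add(-1, n), Rational(1, 2))), -5) = Add(-5, Mul(Y, n, Pow(Add(-1, n), Rational(1, 2)))))
Pow(Add(7, Function('k')(-5, Function('R')(4, -3))), 2) = Pow(Add(7, 0), 2) = Pow(7, 2) = 49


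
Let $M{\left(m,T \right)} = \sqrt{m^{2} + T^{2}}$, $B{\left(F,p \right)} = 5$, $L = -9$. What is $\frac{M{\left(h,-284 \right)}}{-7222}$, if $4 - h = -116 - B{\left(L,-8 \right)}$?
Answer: $- \frac{\sqrt{96281}}{7222} \approx -0.042965$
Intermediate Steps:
$h = 125$ ($h = 4 - \left(-116 - 5\right) = 4 - -121 = 4 + 121 = 125$)
$M{\left(m,T \right)} = \sqrt{T^{2} + m^{2}}$
$\frac{M{\left(h,-284 \right)}}{-7222} = \frac{\sqrt{\left(-284\right)^{2} + 125^{2}}}{-7222} = \sqrt{80656 + 15625} \left(- \frac{1}{7222}\right) = \sqrt{96281} \left(- \frac{1}{7222}\right) = - \frac{\sqrt{96281}}{7222}$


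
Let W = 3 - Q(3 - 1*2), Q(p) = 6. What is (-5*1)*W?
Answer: 15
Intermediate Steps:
W = -3 (W = 3 - 1*6 = 3 - 6 = -3)
(-5*1)*W = -5*1*(-3) = -5*(-3) = 15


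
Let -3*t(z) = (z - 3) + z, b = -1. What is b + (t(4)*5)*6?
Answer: -51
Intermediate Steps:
t(z) = 1 - 2*z/3 (t(z) = -((z - 3) + z)/3 = -((-3 + z) + z)/3 = -(-3 + 2*z)/3 = 1 - 2*z/3)
b + (t(4)*5)*6 = -1 + ((1 - 2/3*4)*5)*6 = -1 + ((1 - 8/3)*5)*6 = -1 - 5/3*5*6 = -1 - 25/3*6 = -1 - 50 = -51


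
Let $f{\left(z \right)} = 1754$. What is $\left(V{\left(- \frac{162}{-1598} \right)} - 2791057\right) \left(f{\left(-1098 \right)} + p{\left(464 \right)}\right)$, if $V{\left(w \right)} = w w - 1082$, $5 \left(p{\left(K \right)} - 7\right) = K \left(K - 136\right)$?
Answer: $- \frac{286977848518688466}{3192005} \approx -8.9905 \cdot 10^{10}$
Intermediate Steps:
$p{\left(K \right)} = 7 + \frac{K \left(-136 + K\right)}{5}$ ($p{\left(K \right)} = 7 + \frac{K \left(K - 136\right)}{5} = 7 + \frac{K \left(-136 + K\right)}{5}$)
$V{\left(w \right)} = -1082 + w^{2}$ ($V{\left(w \right)} = w^{2} - 1082 = -1082 + w^{2}$)
$\left(V{\left(- \frac{162}{-1598} \right)} - 2791057\right) \left(f{\left(-1098 \right)} + p{\left(464 \right)}\right) = \left(\left(-1082 + \left(- \frac{162}{-1598}\right)^{2}\right) - 2791057\right) \left(1754 + \left(7 - \frac{63104}{5} + \frac{464^{2}}{5}\right)\right) = \left(\left(-1082 + \left(\left(-162\right) \left(- \frac{1}{1598}\right)\right)^{2}\right) - 2791057\right) \left(1754 + \left(7 - \frac{63104}{5} + \frac{1}{5} \cdot 215296\right)\right) = \left(\left(-1082 + \left(\frac{81}{799}\right)^{2}\right) - 2791057\right) \left(1754 + \left(7 - \frac{63104}{5} + \frac{215296}{5}\right)\right) = \left(\left(-1082 + \frac{6561}{638401}\right) - 2791057\right) \left(1754 + \frac{152227}{5}\right) = \left(- \frac{690743321}{638401} - 2791057\right) \frac{160997}{5} = \left(- \frac{1782504323178}{638401}\right) \frac{160997}{5} = - \frac{286977848518688466}{3192005}$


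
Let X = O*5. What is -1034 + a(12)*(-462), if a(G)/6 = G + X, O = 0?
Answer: -34298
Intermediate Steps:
X = 0 (X = 0*5 = 0)
a(G) = 6*G (a(G) = 6*(G + 0) = 6*G)
-1034 + a(12)*(-462) = -1034 + (6*12)*(-462) = -1034 + 72*(-462) = -1034 - 33264 = -34298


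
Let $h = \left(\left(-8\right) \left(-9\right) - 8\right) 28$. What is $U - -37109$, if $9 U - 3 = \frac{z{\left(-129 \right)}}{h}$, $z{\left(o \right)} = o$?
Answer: $\frac{66499911}{1792} \approx 37109.0$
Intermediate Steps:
$h = 1792$ ($h = \left(72 - 8\right) 28 = 64 \cdot 28 = 1792$)
$U = \frac{583}{1792}$ ($U = \frac{1}{3} + \frac{\left(-129\right) \frac{1}{1792}}{9} = \frac{1}{3} + \frac{1}{9} \left(- \frac{129}{1792}\right) = \frac{1}{3} - \frac{43}{5376} = \frac{583}{1792} \approx 0.32534$)
$U - -37109 = \frac{583}{1792} - -37109 = \frac{583}{1792} + 37109 = \frac{66499911}{1792}$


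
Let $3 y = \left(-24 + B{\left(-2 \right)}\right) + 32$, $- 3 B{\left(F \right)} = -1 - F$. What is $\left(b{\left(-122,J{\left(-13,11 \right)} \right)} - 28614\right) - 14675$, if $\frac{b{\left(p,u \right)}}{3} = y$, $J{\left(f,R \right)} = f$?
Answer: $- \frac{129844}{3} \approx -43281.0$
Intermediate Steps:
$B{\left(F \right)} = \frac{1}{3} + \frac{F}{3}$ ($B{\left(F \right)} = - \frac{-1 - F}{3} = \frac{1}{3} + \frac{F}{3}$)
$y = \frac{23}{9}$ ($y = \frac{\left(-24 + \left(\frac{1}{3} + \frac{1}{3} \left(-2\right)\right)\right) + 32}{3} = \frac{\left(-24 + \left(\frac{1}{3} - \frac{2}{3}\right)\right) + 32}{3} = \frac{\left(-24 - \frac{1}{3}\right) + 32}{3} = \frac{- \frac{73}{3} + 32}{3} = \frac{1}{3} \cdot \frac{23}{3} = \frac{23}{9} \approx 2.5556$)
$b{\left(p,u \right)} = \frac{23}{3}$ ($b{\left(p,u \right)} = 3 \cdot \frac{23}{9} = \frac{23}{3}$)
$\left(b{\left(-122,J{\left(-13,11 \right)} \right)} - 28614\right) - 14675 = \left(\frac{23}{3} - 28614\right) - 14675 = - \frac{85819}{3} - 14675 = - \frac{129844}{3}$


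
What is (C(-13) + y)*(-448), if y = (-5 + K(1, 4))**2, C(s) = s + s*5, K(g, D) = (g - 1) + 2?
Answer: 30912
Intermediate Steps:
K(g, D) = 1 + g (K(g, D) = (-1 + g) + 2 = 1 + g)
C(s) = 6*s (C(s) = s + 5*s = 6*s)
y = 9 (y = (-5 + (1 + 1))**2 = (-5 + 2)**2 = (-3)**2 = 9)
(C(-13) + y)*(-448) = (6*(-13) + 9)*(-448) = (-78 + 9)*(-448) = -69*(-448) = 30912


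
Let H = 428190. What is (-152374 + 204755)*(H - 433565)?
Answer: -281547875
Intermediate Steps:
(-152374 + 204755)*(H - 433565) = (-152374 + 204755)*(428190 - 433565) = 52381*(-5375) = -281547875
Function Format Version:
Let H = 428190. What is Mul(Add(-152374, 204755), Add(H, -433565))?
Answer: -281547875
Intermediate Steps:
Mul(Add(-152374, 204755), Add(H, -433565)) = Mul(Add(-152374, 204755), Add(428190, -433565)) = Mul(52381, -5375) = -281547875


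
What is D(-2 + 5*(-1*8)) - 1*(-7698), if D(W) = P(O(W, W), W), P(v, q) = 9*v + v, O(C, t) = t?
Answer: 7278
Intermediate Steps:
P(v, q) = 10*v
D(W) = 10*W
D(-2 + 5*(-1*8)) - 1*(-7698) = 10*(-2 + 5*(-1*8)) - 1*(-7698) = 10*(-2 + 5*(-8)) + 7698 = 10*(-2 - 40) + 7698 = 10*(-42) + 7698 = -420 + 7698 = 7278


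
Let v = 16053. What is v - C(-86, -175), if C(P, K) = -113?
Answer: 16166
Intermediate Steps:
v - C(-86, -175) = 16053 - 1*(-113) = 16053 + 113 = 16166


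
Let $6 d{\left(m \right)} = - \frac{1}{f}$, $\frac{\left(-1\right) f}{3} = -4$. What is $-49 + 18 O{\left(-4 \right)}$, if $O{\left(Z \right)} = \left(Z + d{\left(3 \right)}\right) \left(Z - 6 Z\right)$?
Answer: $-1494$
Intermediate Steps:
$f = 12$ ($f = \left(-3\right) \left(-4\right) = 12$)
$d{\left(m \right)} = - \frac{1}{72}$ ($d{\left(m \right)} = \frac{\left(-1\right) \frac{1}{12}}{6} = \frac{1}{6} \left(- \frac{1}{12}\right) = - \frac{1}{72}$)
$O{\left(Z \right)} = - 5 Z \left(- \frac{1}{72} + Z\right)$ ($O{\left(Z \right)} = \left(Z - \frac{1}{72}\right) \left(Z - 6 Z\right) = \left(- \frac{1}{72} + Z\right) \left(Z - 6 Z\right) = \left(- \frac{1}{72} + Z\right) \left(- 5 Z\right) = - 5 Z \left(- \frac{1}{72} + Z\right)$)
$-49 + 18 O{\left(-4 \right)} = -49 + 18 \cdot \frac{5}{72} \left(-4\right) \left(1 - -288\right) = -49 + 18 \cdot \frac{5}{72} \left(-4\right) \left(1 + 288\right) = -49 + 18 \cdot \frac{5}{72} \left(-4\right) 289 = -49 + 18 \left(- \frac{1445}{18}\right) = -49 - 1445 = -1494$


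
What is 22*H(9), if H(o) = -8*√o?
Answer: -528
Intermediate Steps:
22*H(9) = 22*(-8*√9) = 22*(-8*3) = 22*(-24) = -528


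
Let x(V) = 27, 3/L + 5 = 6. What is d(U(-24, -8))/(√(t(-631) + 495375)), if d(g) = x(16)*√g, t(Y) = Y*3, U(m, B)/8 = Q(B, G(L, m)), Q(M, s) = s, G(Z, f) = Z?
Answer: 54*√82247/82247 ≈ 0.18829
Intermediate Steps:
L = 3 (L = 3/(-5 + 6) = 3/1 = 3*1 = 3)
U(m, B) = 24 (U(m, B) = 8*3 = 24)
t(Y) = 3*Y
d(g) = 27*√g
d(U(-24, -8))/(√(t(-631) + 495375)) = (27*√24)/(√(3*(-631) + 495375)) = (27*(2*√6))/(√(-1893 + 495375)) = (54*√6)/(√493482) = (54*√6)*(√493482/493482) = 54*√82247/82247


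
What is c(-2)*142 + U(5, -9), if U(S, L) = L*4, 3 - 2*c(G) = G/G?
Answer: 106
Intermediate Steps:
c(G) = 1 (c(G) = 3/2 - G/(2*G) = 3/2 - ½*1 = 3/2 - ½ = 1)
U(S, L) = 4*L
c(-2)*142 + U(5, -9) = 1*142 + 4*(-9) = 142 - 36 = 106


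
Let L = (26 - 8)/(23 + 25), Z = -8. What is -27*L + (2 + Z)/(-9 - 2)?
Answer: -843/88 ≈ -9.5795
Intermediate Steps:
L = 3/8 (L = 18/48 = 18*(1/48) = 3/8 ≈ 0.37500)
-27*L + (2 + Z)/(-9 - 2) = -27*3/8 + (2 - 8)/(-9 - 2) = -81/8 - 6/(-11) = -81/8 - 6*(-1/11) = -81/8 + 6/11 = -843/88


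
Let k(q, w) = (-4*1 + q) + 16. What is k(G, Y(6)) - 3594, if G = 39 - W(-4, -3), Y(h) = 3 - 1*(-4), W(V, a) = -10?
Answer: -3533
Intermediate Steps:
Y(h) = 7 (Y(h) = 3 + 4 = 7)
G = 49 (G = 39 - 1*(-10) = 39 + 10 = 49)
k(q, w) = 12 + q (k(q, w) = (-4 + q) + 16 = 12 + q)
k(G, Y(6)) - 3594 = (12 + 49) - 3594 = 61 - 3594 = -3533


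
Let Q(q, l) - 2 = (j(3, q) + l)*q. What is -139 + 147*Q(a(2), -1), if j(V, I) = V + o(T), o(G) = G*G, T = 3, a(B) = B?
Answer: 3389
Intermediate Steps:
o(G) = G**2
j(V, I) = 9 + V (j(V, I) = V + 3**2 = V + 9 = 9 + V)
Q(q, l) = 2 + q*(12 + l) (Q(q, l) = 2 + ((9 + 3) + l)*q = 2 + (12 + l)*q = 2 + q*(12 + l))
-139 + 147*Q(a(2), -1) = -139 + 147*(2 + 12*2 - 1*2) = -139 + 147*(2 + 24 - 2) = -139 + 147*24 = -139 + 3528 = 3389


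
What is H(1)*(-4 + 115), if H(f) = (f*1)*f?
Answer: 111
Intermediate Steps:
H(f) = f² (H(f) = f*f = f²)
H(1)*(-4 + 115) = 1²*(-4 + 115) = 1*111 = 111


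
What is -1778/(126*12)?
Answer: -127/108 ≈ -1.1759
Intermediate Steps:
-1778/(126*12) = -1778/1512 = -1778*1/1512 = -127/108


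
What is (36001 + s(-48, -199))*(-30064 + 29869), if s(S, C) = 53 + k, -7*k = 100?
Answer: -49194210/7 ≈ -7.0277e+6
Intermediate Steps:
k = -100/7 (k = -⅐*100 = -100/7 ≈ -14.286)
s(S, C) = 271/7 (s(S, C) = 53 - 100/7 = 271/7)
(36001 + s(-48, -199))*(-30064 + 29869) = (36001 + 271/7)*(-30064 + 29869) = (252278/7)*(-195) = -49194210/7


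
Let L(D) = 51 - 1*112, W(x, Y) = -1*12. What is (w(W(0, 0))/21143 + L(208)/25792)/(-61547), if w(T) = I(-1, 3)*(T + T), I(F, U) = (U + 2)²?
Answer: 16764923/33562825796032 ≈ 4.9951e-7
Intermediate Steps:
W(x, Y) = -12
I(F, U) = (2 + U)²
w(T) = 50*T (w(T) = (2 + 3)²*(T + T) = 5²*(2*T) = 25*(2*T) = 50*T)
L(D) = -61 (L(D) = 51 - 112 = -61)
(w(W(0, 0))/21143 + L(208)/25792)/(-61547) = ((50*(-12))/21143 - 61/25792)/(-61547) = (-600*1/21143 - 61*1/25792)*(-1/61547) = (-600/21143 - 61/25792)*(-1/61547) = -16764923/545320256*(-1/61547) = 16764923/33562825796032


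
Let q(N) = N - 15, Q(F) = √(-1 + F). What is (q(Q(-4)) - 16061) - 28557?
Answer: -44633 + I*√5 ≈ -44633.0 + 2.2361*I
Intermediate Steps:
q(N) = -15 + N
(q(Q(-4)) - 16061) - 28557 = ((-15 + √(-1 - 4)) - 16061) - 28557 = ((-15 + √(-5)) - 16061) - 28557 = ((-15 + I*√5) - 16061) - 28557 = (-16076 + I*√5) - 28557 = -44633 + I*√5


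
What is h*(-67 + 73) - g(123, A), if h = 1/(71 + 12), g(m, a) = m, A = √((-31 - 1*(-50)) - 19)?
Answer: -10203/83 ≈ -122.93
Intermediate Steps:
A = 0 (A = √((-31 + 50) - 19) = √(19 - 19) = √0 = 0)
h = 1/83 ≈ 0.012048
h*(-67 + 73) - g(123, A) = (-67 + 73)/83 - 1*123 = (1/83)*6 - 123 = 6/83 - 123 = -10203/83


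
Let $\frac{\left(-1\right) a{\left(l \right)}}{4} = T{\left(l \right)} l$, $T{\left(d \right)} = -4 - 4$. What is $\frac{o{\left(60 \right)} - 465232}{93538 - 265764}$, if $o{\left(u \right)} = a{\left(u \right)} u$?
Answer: $\frac{175016}{86113} \approx 2.0324$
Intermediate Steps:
$T{\left(d \right)} = -8$ ($T{\left(d \right)} = -4 - 4 = -8$)
$a{\left(l \right)} = 32 l$ ($a{\left(l \right)} = - 4 \left(- 8 l\right) = 32 l$)
$o{\left(u \right)} = 32 u^{2}$ ($o{\left(u \right)} = 32 u u = 32 u^{2}$)
$\frac{o{\left(60 \right)} - 465232}{93538 - 265764} = \frac{32 \cdot 60^{2} - 465232}{93538 - 265764} = \frac{32 \cdot 3600 - 465232}{-172226} = \left(115200 - 465232\right) \left(- \frac{1}{172226}\right) = \left(-350032\right) \left(- \frac{1}{172226}\right) = \frac{175016}{86113}$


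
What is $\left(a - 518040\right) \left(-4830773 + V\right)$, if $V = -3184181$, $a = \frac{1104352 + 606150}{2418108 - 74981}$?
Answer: $\frac{9728806045369843412}{2343127} \approx 4.1521 \cdot 10^{12}$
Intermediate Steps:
$a = \frac{1710502}{2343127} \approx 0.73001$
$\left(a - 518040\right) \left(-4830773 + V\right) = \left(\frac{1710502}{2343127} - 518040\right) \left(-4830773 - 3184181\right) = \left(- \frac{1213831800578}{2343127}\right) \left(-8014954\right) = \frac{9728806045369843412}{2343127}$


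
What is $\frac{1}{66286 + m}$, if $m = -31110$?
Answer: $\frac{1}{35176} \approx 2.8428 \cdot 10^{-5}$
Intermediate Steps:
$\frac{1}{66286 + m} = \frac{1}{66286 - 31110} = \frac{1}{35176}$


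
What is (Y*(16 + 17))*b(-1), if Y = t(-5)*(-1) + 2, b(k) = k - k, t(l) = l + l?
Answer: 0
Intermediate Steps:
t(l) = 2*l
b(k) = 0
Y = 12 (Y = (2*(-5))*(-1) + 2 = -10*(-1) + 2 = 10 + 2 = 12)
(Y*(16 + 17))*b(-1) = (12*(16 + 17))*0 = (12*33)*0 = 396*0 = 0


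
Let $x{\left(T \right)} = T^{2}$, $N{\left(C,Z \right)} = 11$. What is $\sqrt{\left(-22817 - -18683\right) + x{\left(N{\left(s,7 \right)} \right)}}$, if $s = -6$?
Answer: $i \sqrt{4013} \approx 63.348 i$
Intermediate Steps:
$\sqrt{\left(-22817 - -18683\right) + x{\left(N{\left(s,7 \right)} \right)}} = \sqrt{\left(-22817 - -18683\right) + 11^{2}} = \sqrt{\left(-22817 + 18683\right) + 121} = \sqrt{-4134 + 121} = \sqrt{-4013} = i \sqrt{4013}$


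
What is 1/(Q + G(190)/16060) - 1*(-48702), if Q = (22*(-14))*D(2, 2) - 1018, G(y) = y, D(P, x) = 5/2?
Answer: 139848229712/2871509 ≈ 48702.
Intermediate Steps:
D(P, x) = 5/2 (D(P, x) = 5*(½) = 5/2)
Q = -1788 (Q = (22*(-14))*(5/2) - 1018 = -308*5/2 - 1018 = -770 - 1018 = -1788)
1/(Q + G(190)/16060) - 1*(-48702) = 1/(-1788 + 190/16060) - 1*(-48702) = 1/(-1788 + 190*(1/16060)) + 48702 = 1/(-1788 + 19/1606) + 48702 = 1/(-2871509/1606) + 48702 = -1606/2871509 + 48702 = 139848229712/2871509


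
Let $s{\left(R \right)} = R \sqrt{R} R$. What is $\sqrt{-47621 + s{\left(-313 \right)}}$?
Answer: $\sqrt{-47621 + 97969 i \sqrt{313}} \approx 918.23 + 943.8 i$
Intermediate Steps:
$s{\left(R \right)} = R^{\frac{5}{2}}$ ($s{\left(R \right)} = R^{\frac{3}{2}} R = R^{\frac{5}{2}}$)
$\sqrt{-47621 + s{\left(-313 \right)}} = \sqrt{-47621 + \left(-313\right)^{\frac{5}{2}}} = \sqrt{-47621 + 97969 i \sqrt{313}}$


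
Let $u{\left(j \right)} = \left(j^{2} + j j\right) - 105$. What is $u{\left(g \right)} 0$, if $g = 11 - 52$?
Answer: $0$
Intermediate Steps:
$g = -41$ ($g = 11 - 52 = -41$)
$u{\left(j \right)} = -105 + 2 j^{2}$ ($u{\left(j \right)} = \left(j^{2} + j^{2}\right) - 105 = 2 j^{2} - 105 = -105 + 2 j^{2}$)
$u{\left(g \right)} 0 = \left(-105 + 2 \left(-41\right)^{2}\right) 0 = \left(-105 + 2 \cdot 1681\right) 0 = \left(-105 + 3362\right) 0 = 3257 \cdot 0 = 0$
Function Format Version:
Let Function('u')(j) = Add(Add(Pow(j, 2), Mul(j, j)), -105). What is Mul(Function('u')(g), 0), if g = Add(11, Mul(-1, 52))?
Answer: 0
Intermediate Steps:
g = -41 (g = Add(11, -52) = -41)
Function('u')(j) = Add(-105, Mul(2, Pow(j, 2))) (Function('u')(j) = Add(Add(Pow(j, 2), Pow(j, 2)), -105) = Add(Mul(2, Pow(j, 2)), -105) = Add(-105, Mul(2, Pow(j, 2))))
Mul(Function('u')(g), 0) = Mul(Add(-105, Mul(2, Pow(-41, 2))), 0) = Mul(Add(-105, Mul(2, 1681)), 0) = Mul(Add(-105, 3362), 0) = Mul(3257, 0) = 0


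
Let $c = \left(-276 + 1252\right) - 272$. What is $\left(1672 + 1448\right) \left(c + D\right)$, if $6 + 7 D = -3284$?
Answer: $730080$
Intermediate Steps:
$D = -470$ ($D = - \frac{6}{7} + \frac{1}{7} \left(-3284\right) = - \frac{6}{7} - \frac{3284}{7} = -470$)
$c = 704$ ($c = 976 - 272 = 704$)
$\left(1672 + 1448\right) \left(c + D\right) = \left(1672 + 1448\right) \left(704 - 470\right) = 3120 \cdot 234 = 730080$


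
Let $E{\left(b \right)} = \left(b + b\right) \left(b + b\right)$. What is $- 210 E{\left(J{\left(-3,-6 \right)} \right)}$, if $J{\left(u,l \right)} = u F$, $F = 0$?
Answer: $0$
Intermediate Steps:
$J{\left(u,l \right)} = 0$ ($J{\left(u,l \right)} = u 0 = 0$)
$E{\left(b \right)} = 4 b^{2}$ ($E{\left(b \right)} = 2 b 2 b = 4 b^{2}$)
$- 210 E{\left(J{\left(-3,-6 \right)} \right)} = - 210 \cdot 4 \cdot 0^{2} = - 210 \cdot 4 \cdot 0 = \left(-210\right) 0 = 0$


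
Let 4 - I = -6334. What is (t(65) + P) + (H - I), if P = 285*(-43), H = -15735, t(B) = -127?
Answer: -34455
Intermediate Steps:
P = -12255
I = 6338 (I = 4 - 1*(-6334) = 4 + 6334 = 6338)
(t(65) + P) + (H - I) = (-127 - 12255) + (-15735 - 1*6338) = -12382 + (-15735 - 6338) = -12382 - 22073 = -34455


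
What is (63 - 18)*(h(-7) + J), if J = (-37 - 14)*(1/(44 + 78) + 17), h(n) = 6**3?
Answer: -3576285/122 ≈ -29314.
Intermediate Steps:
h(n) = 216
J = -105825/122 (J = -51*(1/122 + 17) = -51*2075/122 = -105825/122 ≈ -867.42)
(63 - 18)*(h(-7) + J) = (63 - 18)*(216 - 105825/122) = 45*(-79473/122) = -3576285/122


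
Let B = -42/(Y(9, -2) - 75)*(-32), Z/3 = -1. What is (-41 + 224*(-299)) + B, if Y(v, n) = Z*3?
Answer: -67033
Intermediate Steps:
Z = -3 (Z = 3*(-1) = -3)
Y(v, n) = -9 (Y(v, n) = -3*3 = -9)
B = -16 (B = -42/(-9 - 75)*(-32) = -42/(-84)*(-32) = -42*(-1/84)*(-32) = (1/2)*(-32) = -16)
(-41 + 224*(-299)) + B = (-41 + 224*(-299)) - 16 = (-41 - 66976) - 16 = -67017 - 16 = -67033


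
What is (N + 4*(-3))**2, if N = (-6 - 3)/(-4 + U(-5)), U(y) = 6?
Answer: 1089/4 ≈ 272.25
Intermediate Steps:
N = -9/2 (N = (-6 - 3)/(-4 + 6) = -9/2 ≈ -4.5000)
(N + 4*(-3))**2 = (-9/2 + 4*(-3))**2 = (-9/2 - 12)**2 = (-33/2)**2 = 1089/4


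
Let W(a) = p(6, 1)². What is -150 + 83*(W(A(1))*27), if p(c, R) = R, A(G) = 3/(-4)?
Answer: 2091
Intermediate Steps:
A(G) = -¾ (A(G) = 3*(-¼) = -¾)
W(a) = 1 (W(a) = 1² = 1)
-150 + 83*(W(A(1))*27) = -150 + 83*(1*27) = -150 + 83*27 = -150 + 2241 = 2091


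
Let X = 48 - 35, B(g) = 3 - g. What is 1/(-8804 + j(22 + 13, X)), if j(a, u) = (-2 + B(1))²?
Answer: -1/8804 ≈ -0.00011358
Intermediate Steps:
X = 13
j(a, u) = 0 (j(a, u) = (-2 + (3 - 1*1))² = (-2 + (3 - 1))² = (-2 + 2)² = 0² = 0)
1/(-8804 + j(22 + 13, X)) = 1/(-8804 + 0) = 1/(-8804) = -1/8804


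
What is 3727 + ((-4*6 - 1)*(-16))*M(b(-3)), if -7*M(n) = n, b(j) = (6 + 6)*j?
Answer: 40489/7 ≈ 5784.1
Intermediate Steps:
b(j) = 12*j
M(n) = -n/7
3727 + ((-4*6 - 1)*(-16))*M(b(-3)) = 3727 + ((-4*6 - 1)*(-16))*(-12*(-3)/7) = 3727 + ((-24 - 1)*(-16))*(-⅐*(-36)) = 3727 - 25*(-16)*(36/7) = 3727 + 400*(36/7) = 3727 + 14400/7 = 40489/7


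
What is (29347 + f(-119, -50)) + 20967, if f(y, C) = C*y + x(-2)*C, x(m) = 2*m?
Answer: 56464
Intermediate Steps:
f(y, C) = -4*C + C*y (f(y, C) = C*y + (2*(-2))*C = C*y - 4*C = -4*C + C*y)
(29347 + f(-119, -50)) + 20967 = (29347 - 50*(-4 - 119)) + 20967 = (29347 - 50*(-123)) + 20967 = (29347 + 6150) + 20967 = 35497 + 20967 = 56464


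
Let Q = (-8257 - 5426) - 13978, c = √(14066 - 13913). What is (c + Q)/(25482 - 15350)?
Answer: -27661/10132 + 3*√17/10132 ≈ -2.7288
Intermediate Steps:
c = 3*√17 (c = √153 = 3*√17 ≈ 12.369)
Q = -27661 (Q = -13683 - 13978 = -27661)
(c + Q)/(25482 - 15350) = (3*√17 - 27661)/(25482 - 15350) = (-27661 + 3*√17)/10132 = (-27661 + 3*√17)*(1/10132) = -27661/10132 + 3*√17/10132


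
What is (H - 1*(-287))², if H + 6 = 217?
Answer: 248004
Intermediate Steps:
H = 211 (H = -6 + 217 = 211)
(H - 1*(-287))² = (211 - 1*(-287))² = (211 + 287)² = 498² = 248004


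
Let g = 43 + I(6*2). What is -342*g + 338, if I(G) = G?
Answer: -18472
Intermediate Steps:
g = 55 (g = 43 + 6*2 = 43 + 12 = 55)
-342*g + 338 = -342*55 + 338 = -18810 + 338 = -18472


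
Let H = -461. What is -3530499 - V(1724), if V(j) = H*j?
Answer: -2735735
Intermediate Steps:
V(j) = -461*j
-3530499 - V(1724) = -3530499 - (-461)*1724 = -3530499 - 1*(-794764) = -3530499 + 794764 = -2735735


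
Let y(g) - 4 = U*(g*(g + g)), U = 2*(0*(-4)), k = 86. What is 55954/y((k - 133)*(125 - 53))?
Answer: 27977/2 ≈ 13989.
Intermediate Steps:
U = 0 (U = 2*0 = 0)
y(g) = 4 (y(g) = 4 + 0*(g*(g + g)) = 4 + 0*(g*(2*g)) = 4 + 0*(2*g²) = 4 + 0 = 4)
55954/y((k - 133)*(125 - 53)) = 55954/4 = 55954*(¼) = 27977/2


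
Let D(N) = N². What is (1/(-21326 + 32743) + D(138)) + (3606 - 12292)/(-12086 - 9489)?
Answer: 4691051072737/246321775 ≈ 19044.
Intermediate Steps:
(1/(-21326 + 32743) + D(138)) + (3606 - 12292)/(-12086 - 9489) = (1/(-21326 + 32743) + 138²) + (3606 - 12292)/(-12086 - 9489) = (1/11417 + 19044) - 8686/(-21575) = (1/11417 + 19044) - 8686*(-1/21575) = 217425349/11417 + 8686/21575 = 4691051072737/246321775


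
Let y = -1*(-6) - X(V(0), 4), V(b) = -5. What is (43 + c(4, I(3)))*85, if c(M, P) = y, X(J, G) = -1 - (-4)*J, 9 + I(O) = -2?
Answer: 5950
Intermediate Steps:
I(O) = -11 (I(O) = -9 - 2 = -11)
X(J, G) = -1 + 4*J
y = 27 (y = -1*(-6) - (-1 + 4*(-5)) = 6 - (-1 - 20) = 6 - 1*(-21) = 6 + 21 = 27)
c(M, P) = 27
(43 + c(4, I(3)))*85 = (43 + 27)*85 = 70*85 = 5950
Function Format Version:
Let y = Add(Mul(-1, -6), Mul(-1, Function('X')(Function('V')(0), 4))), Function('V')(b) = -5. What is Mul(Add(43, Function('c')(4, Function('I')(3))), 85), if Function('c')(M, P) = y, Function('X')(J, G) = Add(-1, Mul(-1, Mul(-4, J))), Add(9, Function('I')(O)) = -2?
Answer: 5950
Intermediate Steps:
Function('I')(O) = -11 (Function('I')(O) = Add(-9, -2) = -11)
Function('X')(J, G) = Add(-1, Mul(4, J))
y = 27 (y = Add(Mul(-1, -6), Mul(-1, Add(-1, Mul(4, -5)))) = Add(6, Mul(-1, Add(-1, -20))) = Add(6, Mul(-1, -21)) = Add(6, 21) = 27)
Function('c')(M, P) = 27
Mul(Add(43, Function('c')(4, Function('I')(3))), 85) = Mul(Add(43, 27), 85) = Mul(70, 85) = 5950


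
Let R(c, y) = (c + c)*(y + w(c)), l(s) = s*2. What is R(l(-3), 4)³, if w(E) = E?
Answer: 13824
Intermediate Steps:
l(s) = 2*s
R(c, y) = 2*c*(c + y) (R(c, y) = (c + c)*(y + c) = (2*c)*(c + y) = 2*c*(c + y))
R(l(-3), 4)³ = (2*(2*(-3))*(2*(-3) + 4))³ = (2*(-6)*(-6 + 4))³ = (2*(-6)*(-2))³ = 24³ = 13824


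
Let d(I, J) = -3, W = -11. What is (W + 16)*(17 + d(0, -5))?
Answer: 70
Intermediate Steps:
(W + 16)*(17 + d(0, -5)) = (-11 + 16)*(17 - 3) = 5*14 = 70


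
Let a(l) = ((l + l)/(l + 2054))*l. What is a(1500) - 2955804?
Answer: -5250213708/1777 ≈ -2.9545e+6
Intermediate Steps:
a(l) = 2*l**2/(2054 + l) (a(l) = ((2*l)/(2054 + l))*l = (2*l/(2054 + l))*l = 2*l**2/(2054 + l))
a(1500) - 2955804 = 2*1500**2/(2054 + 1500) - 2955804 = 2*2250000/3554 - 2955804 = 2*2250000*(1/3554) - 2955804 = 2250000/1777 - 2955804 = -5250213708/1777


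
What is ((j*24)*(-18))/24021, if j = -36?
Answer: 1728/2669 ≈ 0.64743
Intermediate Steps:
((j*24)*(-18))/24021 = (-36*24*(-18))/24021 = -864*(-18)*(1/24021) = 15552*(1/24021) = 1728/2669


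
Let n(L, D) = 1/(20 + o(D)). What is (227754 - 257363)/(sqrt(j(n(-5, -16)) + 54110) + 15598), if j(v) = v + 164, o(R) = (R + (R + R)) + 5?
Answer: -10622347186/5594596591 + 29609*sqrt(28710923)/5594596591 ≈ -1.8703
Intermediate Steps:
o(R) = 5 + 3*R (o(R) = (R + 2*R) + 5 = 3*R + 5 = 5 + 3*R)
n(L, D) = 1/(25 + 3*D) (n(L, D) = 1/(20 + (5 + 3*D)) = 1/(25 + 3*D))
j(v) = 164 + v
(227754 - 257363)/(sqrt(j(n(-5, -16)) + 54110) + 15598) = (227754 - 257363)/(sqrt((164 + 1/(25 + 3*(-16))) + 54110) + 15598) = -29609/(sqrt((164 + 1/(25 - 48)) + 54110) + 15598) = -29609/(sqrt((164 + 1/(-23)) + 54110) + 15598) = -29609/(sqrt((164 - 1/23) + 54110) + 15598) = -29609/(sqrt(3771/23 + 54110) + 15598) = -29609/(sqrt(1248301/23) + 15598) = -29609/(sqrt(28710923)/23 + 15598) = -29609/(15598 + sqrt(28710923)/23)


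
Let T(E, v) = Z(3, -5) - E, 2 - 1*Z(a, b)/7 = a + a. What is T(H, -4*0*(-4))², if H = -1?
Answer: 729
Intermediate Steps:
Z(a, b) = 14 - 14*a (Z(a, b) = 14 - 7*(a + a) = 14 - 14*a)
T(E, v) = -28 - E (T(E, v) = (14 - 14*3) - E = (14 - 42) - E = -28 - E)
T(H, -4*0*(-4))² = (-28 - 1*(-1))² = (-28 + 1)² = (-27)² = 729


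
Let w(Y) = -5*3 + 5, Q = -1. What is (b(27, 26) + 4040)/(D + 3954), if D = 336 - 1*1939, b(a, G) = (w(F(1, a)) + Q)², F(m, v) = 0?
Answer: 4161/2351 ≈ 1.7699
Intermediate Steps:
w(Y) = -10 (w(Y) = -15 + 5 = -10)
b(a, G) = 121 (b(a, G) = (-10 - 1)² = (-11)² = 121)
D = -1603 (D = 336 - 1939 = -1603)
(b(27, 26) + 4040)/(D + 3954) = (121 + 4040)/(-1603 + 3954) = 4161/2351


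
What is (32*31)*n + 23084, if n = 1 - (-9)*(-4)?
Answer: -11636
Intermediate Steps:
n = -35 (n = 1 - 1*36 = 1 - 36 = -35)
(32*31)*n + 23084 = (32*31)*(-35) + 23084 = 992*(-35) + 23084 = -34720 + 23084 = -11636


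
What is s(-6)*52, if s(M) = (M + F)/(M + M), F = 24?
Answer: -78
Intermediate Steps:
s(M) = (24 + M)/(2*M) (s(M) = (M + 24)/(M + M) = (24 + M)/((2*M)) = (24 + M)*(1/(2*M)) = (24 + M)/(2*M))
s(-6)*52 = ((1/2)*(24 - 6)/(-6))*52 = ((1/2)*(-1/6)*18)*52 = -3/2*52 = -78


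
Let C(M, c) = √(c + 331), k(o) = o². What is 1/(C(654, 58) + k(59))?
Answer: 3481/12116972 - √389/12116972 ≈ 0.00028566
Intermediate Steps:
C(M, c) = √(331 + c)
1/(C(654, 58) + k(59)) = 1/(√(331 + 58) + 59²) = 1/(√389 + 3481) = 1/(3481 + √389)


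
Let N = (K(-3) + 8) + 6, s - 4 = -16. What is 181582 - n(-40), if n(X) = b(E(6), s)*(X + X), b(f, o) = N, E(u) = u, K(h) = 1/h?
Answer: 548026/3 ≈ 1.8268e+5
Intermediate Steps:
s = -12 (s = 4 - 16 = -12)
N = 41/3 (N = (1/(-3) + 8) + 6 = (-1/3 + 8) + 6 = 23/3 + 6 = 41/3 ≈ 13.667)
b(f, o) = 41/3
n(X) = 82*X/3 (n(X) = 41*(X + X)/3 = 41*(2*X)/3 = 82*X/3)
181582 - n(-40) = 181582 - 82*(-40)/3 = 181582 - 1*(-3280/3) = 181582 + 3280/3 = 548026/3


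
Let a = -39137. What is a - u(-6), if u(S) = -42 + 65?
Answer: -39160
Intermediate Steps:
u(S) = 23
a - u(-6) = -39137 - 1*23 = -39137 - 23 = -39160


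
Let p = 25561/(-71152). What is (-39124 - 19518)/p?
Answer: 4172495584/25561 ≈ 1.6324e+5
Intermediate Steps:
p = -25561/71152 (p = 25561*(-1/71152) = -25561/71152 ≈ -0.35924)
(-39124 - 19518)/p = (-39124 - 19518)/(-25561/71152) = -58642*(-71152/25561) = 4172495584/25561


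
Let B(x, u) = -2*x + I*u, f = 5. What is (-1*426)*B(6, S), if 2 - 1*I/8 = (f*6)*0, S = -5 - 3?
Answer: 59640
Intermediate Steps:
S = -8
I = 16 (I = 16 - 8*5*6*0 = 16 - 240*0 = 16 - 8*0 = 16 + 0 = 16)
B(x, u) = -2*x + 16*u
(-1*426)*B(6, S) = (-1*426)*(-2*6 + 16*(-8)) = -426*(-12 - 128) = -426*(-140) = 59640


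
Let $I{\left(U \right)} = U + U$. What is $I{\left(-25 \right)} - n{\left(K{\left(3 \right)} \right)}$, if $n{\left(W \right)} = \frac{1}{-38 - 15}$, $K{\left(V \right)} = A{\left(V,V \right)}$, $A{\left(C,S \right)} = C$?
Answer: $- \frac{2649}{53} \approx -49.981$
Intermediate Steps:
$I{\left(U \right)} = 2 U$
$K{\left(V \right)} = V$
$n{\left(W \right)} = - \frac{1}{53}$ ($n{\left(W \right)} = \frac{1}{-53} = - \frac{1}{53}$)
$I{\left(-25 \right)} - n{\left(K{\left(3 \right)} \right)} = 2 \left(-25\right) - - \frac{1}{53} = -50 + \frac{1}{53} = - \frac{2649}{53}$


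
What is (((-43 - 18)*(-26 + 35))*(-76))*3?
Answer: 125172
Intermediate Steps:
(((-43 - 18)*(-26 + 35))*(-76))*3 = (-61*9*(-76))*3 = -549*(-76)*3 = 41724*3 = 125172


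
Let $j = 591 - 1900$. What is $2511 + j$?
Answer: $1202$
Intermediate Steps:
$j = -1309$ ($j = 591 - 1900 = -1309$)
$2511 + j = 2511 - 1309 = 1202$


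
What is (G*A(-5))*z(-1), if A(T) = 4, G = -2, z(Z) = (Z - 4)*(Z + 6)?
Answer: 200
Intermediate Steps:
z(Z) = (-4 + Z)*(6 + Z)
(G*A(-5))*z(-1) = (-2*4)*(-24 + (-1)² + 2*(-1)) = -8*(-24 + 1 - 2) = -8*(-25) = 200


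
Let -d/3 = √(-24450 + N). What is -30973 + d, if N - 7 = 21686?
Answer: -30973 - 3*I*√2757 ≈ -30973.0 - 157.52*I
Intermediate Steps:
N = 21693 (N = 7 + 21686 = 21693)
d = -3*I*√2757 (d = -3*√(-24450 + 21693) = -3*I*√2757 ≈ -157.52*I)
-30973 + d = -30973 - 3*I*√2757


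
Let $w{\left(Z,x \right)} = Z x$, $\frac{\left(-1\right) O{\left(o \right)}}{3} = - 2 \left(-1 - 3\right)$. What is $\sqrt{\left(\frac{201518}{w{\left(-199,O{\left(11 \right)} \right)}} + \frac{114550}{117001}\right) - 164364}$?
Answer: $\frac{i \sqrt{3206863045473098032581}}{139699194} \approx 405.37 i$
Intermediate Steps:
$O{\left(o \right)} = -24$ ($O{\left(o \right)} = - 3 \left(- 2 \left(-1 - 3\right)\right) = - 3 \left(\left(-2\right) \left(-4\right)\right) = \left(-3\right) 8 = -24$)
$\sqrt{\left(\frac{201518}{w{\left(-199,O{\left(11 \right)} \right)}} + \frac{114550}{117001}\right) - 164364} = \sqrt{\left(\frac{201518}{\left(-199\right) \left(-24\right)} + \frac{114550}{117001}\right) - 164364} = \sqrt{\left(\frac{201518}{4776} + 114550 \cdot \frac{1}{117001}\right) - 164364} = \sqrt{\left(201518 \cdot \frac{1}{4776} + \frac{114550}{117001}\right) - 164364} = \sqrt{\left(\frac{100759}{2388} + \frac{114550}{117001}\right) - 164364} = \sqrt{\frac{12062449159}{279398388} - 164364} = \sqrt{- \frac{45910974196073}{279398388}} = \frac{i \sqrt{3206863045473098032581}}{139699194}$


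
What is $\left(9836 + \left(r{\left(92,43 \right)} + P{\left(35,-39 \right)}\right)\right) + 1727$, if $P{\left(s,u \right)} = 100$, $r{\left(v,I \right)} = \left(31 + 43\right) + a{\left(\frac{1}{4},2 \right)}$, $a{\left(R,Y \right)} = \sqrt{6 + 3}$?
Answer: $11740$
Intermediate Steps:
$a{\left(R,Y \right)} = 3$ ($a{\left(R,Y \right)} = \sqrt{9} = 3$)
$r{\left(v,I \right)} = 77$ ($r{\left(v,I \right)} = \left(31 + 43\right) + 3 = 74 + 3 = 77$)
$\left(9836 + \left(r{\left(92,43 \right)} + P{\left(35,-39 \right)}\right)\right) + 1727 = \left(9836 + \left(77 + 100\right)\right) + 1727 = \left(9836 + 177\right) + 1727 = 10013 + 1727 = 11740$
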